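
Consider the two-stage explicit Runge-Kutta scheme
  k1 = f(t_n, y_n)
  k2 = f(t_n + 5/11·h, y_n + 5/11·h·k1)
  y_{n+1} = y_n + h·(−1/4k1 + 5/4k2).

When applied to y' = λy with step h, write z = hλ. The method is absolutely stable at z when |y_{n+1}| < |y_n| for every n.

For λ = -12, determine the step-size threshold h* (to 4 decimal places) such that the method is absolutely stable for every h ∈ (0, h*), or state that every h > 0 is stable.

Set f=λy, z=hλ:
  k1=λy_n ⇒ h·k1=z·y_n;  k2=λ(1+5/11z)y_n ⇒ h·k2=z(1+5/11z)y_n
  y_{n+1}/y_n = 1 − 1/4z + 5/4z(1+5/11z) = 1 + z + 25/44z²
  Hence R(z) = 1 + z + 25/44z².

Solve |R(x)|<1 on ℝ⁻.
x=-1.69: |R|=0.9328
R=1: x+25/44x²=0 ⇒ x=−44/25=-1.7600; min R=1−1/(4·25/44)=0.5600>−1
Confirm numerically:
  x=-1.583: |R|=0.84080 <1
  x=-1.378: |R|=0.70091 <1
  x=-1.112: |R|=0.59058 <1
  x=-0.992: |R|=0.56713 <1
  x=-2.358: |R|=1.80118 >1
  x=-2.054: |R|=1.34311 >1
  x=-1.916: |R|=1.16983 >1
Stable set (-1.7600, 0).

(-1.7600,0); λ=-12 ⇒ h* = (44/25)/12 = 0.1467.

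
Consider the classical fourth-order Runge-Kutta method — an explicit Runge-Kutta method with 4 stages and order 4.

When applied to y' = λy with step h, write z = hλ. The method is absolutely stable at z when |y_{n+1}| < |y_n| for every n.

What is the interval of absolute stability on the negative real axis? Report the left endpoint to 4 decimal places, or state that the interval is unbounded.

(-2.7853, 0).

With y'=λy (z=hλ):
  order 4, 4-stage ⇒ R(z)=1+z+z^2/2+z^3/6+z^4/24
  (e.g. R(-1.48)=0.27481, |R|=0.27481)

Boundary: |R(x)|=1, x<0.
x=-1.48: |R|=0.2748
|R(-2.59)|=0.7433 |R(-2.41)|=0.5667 |R(-1.63)|=0.2708
Bisect:
  x_lo=-3.2504 |R|=1.9596  x_hi=-0.0623 |R|=0.9396
  mid=-1.65635 |R|=0.27165 →hi
  mid=-2.45339 |R|=0.60454 →hi
  mid=-2.85191 |R|=1.10517 →lo
  mid=-2.65265 |R|=0.81775 →hi
  mid=-2.75228 |R|=0.95135 →hi
  mid=-2.80209 |R|=1.02562 →lo
  mid=-2.77719 |R|=0.98784 →hi
  mid=-2.78964 |R|=1.00657 →lo
  mid=-2.78341 |R|=0.99717 →hi
  mid=-2.78653 |R|=1.00186 →lo
  ...
  [-2.78536,-2.78516] ⇒ x*=-2.7853
So |R|<1 on (-2.7853, 0).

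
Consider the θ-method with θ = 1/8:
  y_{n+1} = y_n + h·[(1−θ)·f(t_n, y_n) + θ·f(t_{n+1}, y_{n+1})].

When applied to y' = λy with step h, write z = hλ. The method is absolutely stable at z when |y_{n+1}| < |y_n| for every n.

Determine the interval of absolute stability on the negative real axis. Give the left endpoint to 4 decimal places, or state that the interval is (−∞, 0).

Set f=λy, z=hλ:
  y_{n+1} = y_n + z·[7/8·y_n + 1/8·y_{n+1}] ⇒ (1 − 1/8z)y_{n+1} = (1 + 7/8z)y_n
  so R(z) = (1 + 7/8z)/(1 − 1/8z).

Find x<0 with |R(x)|<1.
x=-1.2: |R|=0.0435
R=−1: 1+7/8x = −1+1/8x ⇒ -3/4x=2 ⇒ x=2/(-3/4)=-2.6667
Confirm numerically:
  x=-2.556: |R|=0.93710 <1
  x=-1.967: |R|=0.57881 <1
  x=-1.853: |R|=0.50452 <1
  x=-2.932: |R|=1.14563 >1
  x=-2.839: |R|=1.09540 >1
  x=-2.768: |R|=1.05646 >1
Stable set (-2.6667, 0).

z∈(-2.6667,0).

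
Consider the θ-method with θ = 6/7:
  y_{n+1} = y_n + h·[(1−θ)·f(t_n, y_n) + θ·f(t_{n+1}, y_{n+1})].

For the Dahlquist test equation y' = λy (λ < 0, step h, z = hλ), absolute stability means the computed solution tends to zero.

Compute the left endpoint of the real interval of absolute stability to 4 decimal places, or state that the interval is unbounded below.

unbounded; (−∞, 0).

On y'=λy, z=hλ:
  y_{n+1} = y_n + z·[1/7·y_n + 6/7·y_{n+1}] ⇒ (1 − 6/7z)y_{n+1} = (1 + 1/7z)y_n
  Hence R(z) = (1 + 1/7z)/(1 − 6/7z).

Need |R(x)|<1, x<0.
x=-0.35: |R|=0.7308
x=-2: |R|=0.2632
x=-10: |R|=0.0448
x=-100: |R|=0.1532
θ=6/7≥1/2 ⇒ |1+1/7x|<|1−6/7x| ∀x<0 ⇒ stable on all of ℝ⁻.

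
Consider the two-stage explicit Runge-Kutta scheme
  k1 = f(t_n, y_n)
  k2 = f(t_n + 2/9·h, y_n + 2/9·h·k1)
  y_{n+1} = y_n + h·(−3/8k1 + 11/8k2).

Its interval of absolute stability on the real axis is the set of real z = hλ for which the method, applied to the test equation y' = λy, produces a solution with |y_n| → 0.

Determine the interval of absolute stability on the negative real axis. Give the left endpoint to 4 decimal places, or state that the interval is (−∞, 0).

Test eqn y'=λy, z=hλ:
  k1=λy_n ⇒ h·k1=z·y_n;  k2=λ(1+2/9z)y_n ⇒ h·k2=z(1+2/9z)y_n
  y_{n+1}/y_n = 1 − 3/8z + 11/8z(1+2/9z) = 1 + z + 11/36z²
  R(z) = 1 + z + 11/36z².

Need |R(x)|<1, x<0.
x=-1.57: |R|=0.1832
R=1: x+11/36x²=0 ⇒ x=−36/11=-3.2727; min R=1−1/(4·11/36)=0.1818>−1
Confirm numerically:
  x=-2.295: |R|=0.31437 <1
  x=-2.015: |R|=0.22562 <1
  x=-1.721: |R|=0.18401 <1
  x=-3.659: |R|=1.43186 >1
  x=-3.617: |R|=1.38049 >1
Interval (-3.2727, 0).

z∈(-3.2727,0).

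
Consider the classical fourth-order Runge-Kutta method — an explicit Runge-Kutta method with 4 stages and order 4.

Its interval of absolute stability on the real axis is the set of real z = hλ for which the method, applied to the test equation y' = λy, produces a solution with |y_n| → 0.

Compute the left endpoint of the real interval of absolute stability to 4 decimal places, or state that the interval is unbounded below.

left endpoint -2.7853.

On y'=λy, z=hλ:
  order 4, 4-stage ⇒ R(z)=1+z+z^2/2+z^3/6+z^4/24
  (e.g. R(-0.35)=0.70473, |R|=0.70473)

Need |R(x)|<1, x<0.
x=-0.35: |R|=0.7047
|R(-2.07)|=0.3592 |R(-2.03)|=0.3438 |R(-1.04)|=0.3621
Bisect:
  x_lo=-3.3624 |R|=2.2805  x_hi=-0.2001 |R|=0.8187
  mid=-1.78122 |R|=0.28269 →hi
  mid=-2.57180 |R|=0.72302 →hi
  mid=-2.96709 |R|=1.31052 →lo
  mid=-2.76944 |R|=0.97636 →hi
  mid=-2.86827 |R|=1.13247 →lo
  mid=-2.81885 |R|=1.05179 →lo
  mid=-2.79415 |R|=1.01343 →lo
  mid=-2.78180 |R|=0.99474 →hi
  ...
  [-2.78546,-2.78527] ⇒ x*=-2.7853
Stable set (-2.7853, 0).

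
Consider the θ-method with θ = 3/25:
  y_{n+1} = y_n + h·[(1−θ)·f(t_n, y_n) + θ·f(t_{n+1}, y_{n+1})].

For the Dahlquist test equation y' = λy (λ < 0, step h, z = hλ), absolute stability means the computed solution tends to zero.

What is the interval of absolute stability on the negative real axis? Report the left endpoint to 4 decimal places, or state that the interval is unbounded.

On y'=λy, z=hλ:
  y_{n+1} = y_n + z·[22/25·y_n + 3/25·y_{n+1}] ⇒ (1 − 3/25z)y_{n+1} = (1 + 22/25z)y_n
  Hence R(z) = (1 + 22/25z)/(1 − 3/25z).

Solve |R(x)|<1 on ℝ⁻.
x=-0.33: |R|=0.6826
R=−1: 1+22/25x = −1+3/25x ⇒ -19/25x=2 ⇒ x=2/(-19/25)=-2.6316
Confirm numerically:
  x=-2.357: |R|=0.83733 <1
  x=-2.343: |R|=0.82881 <1
  x=-1.783: |R|=0.46875 <1
  x=-1.677: |R|=0.39606 <1
  x=-3.016: |R|=1.21452 >1
  x=-2.970: |R|=1.18962 >1
  x=-2.830: |R|=1.11257 >1
Stable set (-2.6316, 0).

z∈(-2.6316,0).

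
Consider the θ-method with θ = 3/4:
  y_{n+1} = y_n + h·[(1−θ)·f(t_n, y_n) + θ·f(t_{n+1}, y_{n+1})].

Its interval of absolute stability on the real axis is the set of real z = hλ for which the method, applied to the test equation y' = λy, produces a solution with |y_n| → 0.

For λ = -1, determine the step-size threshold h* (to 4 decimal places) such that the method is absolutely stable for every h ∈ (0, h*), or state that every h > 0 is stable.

Set f=λy, z=hλ:
  y_{n+1} = y_n + z·[1/4·y_n + 3/4·y_{n+1}] ⇒ (1 − 3/4z)y_{n+1} = (1 + 1/4z)y_n
  ⇒ R(z) = (1 + 1/4z)/(1 − 3/4z).

Find x<0 with |R(x)|<1.
x=-1.74: |R|=0.2451
x=-2: |R|=0.2000
x=-10: |R|=0.1765
x=-100: |R|=0.3158
θ=3/4≥1/2 ⇒ |1+1/4x|<|1−3/4x| ∀x<0 ⇒ stable on all of ℝ⁻.

(−∞, 0) — no finite endpoint. Any h>0 works for λ=-1.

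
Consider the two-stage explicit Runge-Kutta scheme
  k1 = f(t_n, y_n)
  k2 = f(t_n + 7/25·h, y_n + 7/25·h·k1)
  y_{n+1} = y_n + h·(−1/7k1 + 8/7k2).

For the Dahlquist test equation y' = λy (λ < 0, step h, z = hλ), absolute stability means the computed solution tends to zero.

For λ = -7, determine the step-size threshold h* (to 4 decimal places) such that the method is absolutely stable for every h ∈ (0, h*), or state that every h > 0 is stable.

With y'=λy (z=hλ):
  k1=λy_n ⇒ h·k1=z·y_n;  k2=λ(1+7/25z)y_n ⇒ h·k2=z(1+7/25z)y_n
  y_{n+1}/y_n = 1 − 1/7z + 8/7z(1+7/25z) = 1 + z + 8/25z²
  R(z) = 1 + z + 8/25z².

Find x<0 with |R(x)|<1.
x=-0.43: |R|=0.6292
R=1: x+8/25x²=0 ⇒ x=−25/8=-3.1250; min R=1−1/(4·8/25)=0.2188>−1
Confirm numerically:
  x=-3.034: |R|=0.91165 <1
  x=-1.984: |R|=0.27560 <1
  x=-1.551: |R|=0.21879 <1
  x=-1.303: |R|=0.24030 <1
  x=-3.712: |R|=1.69726 >1
  x=-3.547: |R|=1.47899 >1
  x=-3.212: |R|=1.08942 >1
Stable set (-3.1250, 0).

(-3.1250,0); λ=-7 ⇒ h* = (25/8)/7 = 0.4464.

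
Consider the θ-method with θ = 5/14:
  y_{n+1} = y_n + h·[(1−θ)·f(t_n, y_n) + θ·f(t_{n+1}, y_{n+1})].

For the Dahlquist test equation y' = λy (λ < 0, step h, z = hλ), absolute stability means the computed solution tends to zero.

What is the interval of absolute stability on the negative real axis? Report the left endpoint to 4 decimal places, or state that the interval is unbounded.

(-7.0000, 0).

Set f=λy, z=hλ:
  y_{n+1} = y_n + z·[9/14·y_n + 5/14·y_{n+1}] ⇒ (1 − 5/14z)y_{n+1} = (1 + 9/14z)y_n
  Hence R(z) = (1 + 9/14z)/(1 − 5/14z).

Boundary: |R(x)|=1, x<0.
x=-0.76: |R|=0.4022
R=−1: 1+9/14x = −1+5/14x ⇒ -2/7x=2 ⇒ x=2/(-2/7)=-7.0000
Confirm numerically:
  x=-6.828: |R|=0.98571 <1
  x=-5.876: |R|=0.89636 <1
  x=-4.995: |R|=0.79423 <1
  x=-7.491: |R|=1.03817 >1
  x=-7.443: |R|=1.03460 >1
  x=-7.244: |R|=1.01943 >1
So |R|<1 on (-7.0000, 0).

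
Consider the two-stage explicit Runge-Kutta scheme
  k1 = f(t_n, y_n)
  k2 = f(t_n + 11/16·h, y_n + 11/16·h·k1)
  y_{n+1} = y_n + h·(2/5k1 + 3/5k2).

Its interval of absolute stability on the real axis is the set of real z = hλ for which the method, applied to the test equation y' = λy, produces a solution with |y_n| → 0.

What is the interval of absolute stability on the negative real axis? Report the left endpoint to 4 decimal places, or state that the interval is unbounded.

(-2.4242, 0).

On y'=λy, z=hλ:
  k1=λy_n ⇒ h·k1=z·y_n;  k2=λ(1+11/16z)y_n ⇒ h·k2=z(1+11/16z)y_n
  y_{n+1}/y_n = 1 + 2/5z + 3/5z(1+11/16z) = 1 + z + 33/80z²
  so R(z) = 1 + z + 33/80z².

Solve |R(x)|<1 on ℝ⁻.
x=-0.65: |R|=0.5243
R=1: x+33/80x²=0 ⇒ x=−80/33=-2.4242; min R=1−1/(4·33/80)=0.3939>−1
Confirm numerically:
  x=-2.325: |R|=0.90482 <1
  x=-2.020: |R|=0.66316 <1
  x=-1.895: |R|=0.58630 <1
  x=-1.735: |R|=0.50672 <1
  x=-2.863: |R|=1.51817 >1
  x=-2.814: |R|=1.45242 >1
  x=-2.742: |R|=1.35941 >1
Stable set (-2.4242, 0).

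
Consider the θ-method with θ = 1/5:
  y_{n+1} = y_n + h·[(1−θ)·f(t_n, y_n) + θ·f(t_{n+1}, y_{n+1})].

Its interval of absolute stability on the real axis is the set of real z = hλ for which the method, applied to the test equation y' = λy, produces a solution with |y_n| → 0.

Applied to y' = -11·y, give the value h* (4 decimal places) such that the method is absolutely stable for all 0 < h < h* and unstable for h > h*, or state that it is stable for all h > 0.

(-3.3333,0); λ=-11 ⇒ h* = (10/3)/11 = 0.3030.

Set f=λy, z=hλ:
  y_{n+1} = y_n + z·[4/5·y_n + 1/5·y_{n+1}] ⇒ (1 − 1/5z)y_{n+1} = (1 + 4/5z)y_n
  R(z) = (1 + 4/5z)/(1 − 1/5z).

Boundary: |R(x)|=1, x<0.
x=-1.45: |R|=0.1240
R=−1: 1+4/5x = −1+1/5x ⇒ -3/5x=2 ⇒ x=2/(-3/5)=-3.3333
Confirm numerically:
  x=-2.727: |R|=0.76459 <1
  x=-1.565: |R|=0.19193 <1
  x=-1.486: |R|=0.14554 <1
  x=-3.660: |R|=1.11316 >1
  x=-3.563: |R|=1.08046 >1
Interval (-3.3333, 0).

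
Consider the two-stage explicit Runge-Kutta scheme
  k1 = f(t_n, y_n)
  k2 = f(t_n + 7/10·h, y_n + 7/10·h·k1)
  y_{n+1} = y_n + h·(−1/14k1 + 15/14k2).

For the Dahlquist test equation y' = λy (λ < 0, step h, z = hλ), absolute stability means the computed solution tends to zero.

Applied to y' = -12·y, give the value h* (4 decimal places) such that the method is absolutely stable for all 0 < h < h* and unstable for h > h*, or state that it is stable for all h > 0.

On y'=λy, z=hλ:
  k1=λy_n ⇒ h·k1=z·y_n;  k2=λ(1+7/10z)y_n ⇒ h·k2=z(1+7/10z)y_n
  y_{n+1}/y_n = 1 − 1/14z + 15/14z(1+7/10z) = 1 + z + 3/4z²
  so R(z) = 1 + z + 3/4z².

Solve |R(x)|<1 on ℝ⁻.
x=-0.52: |R|=0.6828
R=1: x+3/4x²=0 ⇒ x=−4/3=-1.3333; min R=1−1/(4·3/4)=0.6667>−1
Confirm numerically:
  x=-1.308: |R|=0.97515 <1
  x=-0.692: |R|=0.66715 <1
  x=-0.622: |R|=0.66816 <1
  x=-1.586: |R|=1.30055 >1
  x=-1.479: |R|=1.16158 >1
So |R|<1 on (-1.3333, 0).

(-1.3333,0); λ=-12 ⇒ h* = (4/3)/12 = 0.1111.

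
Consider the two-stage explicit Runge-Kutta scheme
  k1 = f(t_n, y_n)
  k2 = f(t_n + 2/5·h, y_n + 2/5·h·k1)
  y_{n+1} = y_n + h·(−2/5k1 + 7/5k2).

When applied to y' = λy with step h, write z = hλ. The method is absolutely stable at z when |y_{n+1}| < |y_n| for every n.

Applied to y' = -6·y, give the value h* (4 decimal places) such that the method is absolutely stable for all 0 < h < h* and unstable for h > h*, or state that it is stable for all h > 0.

Test eqn y'=λy, z=hλ:
  k1=λy_n ⇒ h·k1=z·y_n;  k2=λ(1+2/5z)y_n ⇒ h·k2=z(1+2/5z)y_n
  y_{n+1}/y_n = 1 − 2/5z + 7/5z(1+2/5z) = 1 + z + 14/25z²
  R(z) = 1 + z + 14/25z².

Solve |R(x)|<1 on ℝ⁻.
x=-0.59: |R|=0.6049
R=1: x+14/25x²=0 ⇒ x=−25/14=-1.7857; min R=1−1/(4·14/25)=0.5536>−1
Confirm numerically:
  x=-1.754: |R|=0.96885 <1
  x=-1.179: |R|=0.59942 <1
  x=-0.981: |R|=0.55792 <1
  x=-0.920: |R|=0.55398 <1
  x=-1.912: |R|=1.13522 >1
  x=-1.873: |R|=1.09155 >1
Stable set (-1.7857, 0).

(-1.7857,0); λ=-6 ⇒ h* = (25/14)/6 = 0.2976.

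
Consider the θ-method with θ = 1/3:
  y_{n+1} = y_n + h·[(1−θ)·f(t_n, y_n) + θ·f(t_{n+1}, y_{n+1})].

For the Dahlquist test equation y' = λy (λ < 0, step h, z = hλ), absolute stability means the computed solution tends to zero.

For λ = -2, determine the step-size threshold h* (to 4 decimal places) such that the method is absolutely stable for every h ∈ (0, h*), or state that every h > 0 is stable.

(-6.0000,0); λ=-2 ⇒ h* = (6)/2 = 3.0000.

With y'=λy (z=hλ):
  y_{n+1} = y_n + z·[2/3·y_n + 1/3·y_{n+1}] ⇒ (1 − 1/3z)y_{n+1} = (1 + 2/3z)y_n
  R(z) = (1 + 2/3z)/(1 − 1/3z).

Solve |R(x)|<1 on ℝ⁻.
x=-0.78: |R|=0.3810
R=−1: 1+2/3x = −1+1/3x ⇒ -1/3x=2 ⇒ x=2/(-1/3)=-6.0000
Confirm numerically:
  x=-5.172: |R|=0.89868 <1
  x=-4.145: |R|=0.74038 <1
  x=-2.674: |R|=0.41382 <1
  x=-6.520: |R|=1.05462 >1
  x=-6.471: |R|=1.04973 >1
Stable set (-6.0000, 0).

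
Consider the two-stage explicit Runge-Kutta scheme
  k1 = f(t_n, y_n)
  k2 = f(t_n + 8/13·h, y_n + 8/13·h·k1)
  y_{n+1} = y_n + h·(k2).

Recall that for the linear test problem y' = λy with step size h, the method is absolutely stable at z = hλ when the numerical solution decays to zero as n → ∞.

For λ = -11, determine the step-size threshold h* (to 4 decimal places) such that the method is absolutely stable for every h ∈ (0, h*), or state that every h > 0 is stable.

Test eqn y'=λy, z=hλ:
  k1=λy_n ⇒ h·k1=z·y_n;  k2=λ(1+8/13z)y_n ⇒ h·k2=z(1+8/13z)y_n
  y_{n+1}/y_n = 1 + z(1+8/13z) = 1 + z + 8/13z²
  ⇒ R(z) = 1 + z + 8/13z².

Boundary: |R(x)|=1, x<0.
x=-0.38: |R|=0.7089
R=1: x+8/13x²=0 ⇒ x=−13/8=-1.6250; min R=1−1/(4·8/13)=0.5938>−1
Confirm numerically:
  x=-1.261: |R|=0.71754 <1
  x=-1.133: |R|=0.65696 <1
  x=-0.843: |R|=0.59432 <1
  x=-0.803: |R|=0.59381 <1
  x=-1.866: |R|=1.27674 >1
  x=-1.672: |R|=1.04836 >1
Stable set (-1.6250, 0).

(-1.6250,0); λ=-11 ⇒ h* = (13/8)/11 = 0.1477.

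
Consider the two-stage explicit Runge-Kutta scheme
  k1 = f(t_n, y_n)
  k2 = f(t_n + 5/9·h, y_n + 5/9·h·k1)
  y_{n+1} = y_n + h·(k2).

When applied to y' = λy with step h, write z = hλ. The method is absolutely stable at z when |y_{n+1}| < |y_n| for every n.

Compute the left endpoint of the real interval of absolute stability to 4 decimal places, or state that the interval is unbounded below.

With y'=λy (z=hλ):
  k1=λy_n ⇒ h·k1=z·y_n;  k2=λ(1+5/9z)y_n ⇒ h·k2=z(1+5/9z)y_n
  y_{n+1}/y_n = 1 + z(1+5/9z) = 1 + z + 5/9z²
  ⇒ R(z) = 1 + z + 5/9z².

Find x<0 with |R(x)|<1.
x=-0.39: |R|=0.6945
R=1: x+5/9x²=0 ⇒ x=−9/5=-1.8000; min R=1−1/(4·5/9)=0.5500>−1
Confirm numerically:
  x=-1.565: |R|=0.79568 <1
  x=-1.285: |R|=0.63235 <1
  x=-1.127: |R|=0.57863 <1
  x=-0.985: |R|=0.55401 <1
  x=-2.391: |R|=1.78505 >1
  x=-1.890: |R|=1.09450 >1
So |R|<1 on (-1.8000, 0).

left endpoint -1.8000.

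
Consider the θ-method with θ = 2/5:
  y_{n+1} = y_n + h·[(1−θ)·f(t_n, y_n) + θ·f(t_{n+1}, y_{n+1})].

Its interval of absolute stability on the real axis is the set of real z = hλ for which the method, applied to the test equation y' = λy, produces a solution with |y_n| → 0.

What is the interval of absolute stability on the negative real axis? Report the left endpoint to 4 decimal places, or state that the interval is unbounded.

z∈(-10.0000,0).

On y'=λy, z=hλ:
  y_{n+1} = y_n + z·[3/5·y_n + 2/5·y_{n+1}] ⇒ (1 − 2/5z)y_{n+1} = (1 + 3/5z)y_n
  so R(z) = (1 + 3/5z)/(1 − 2/5z).

Boundary: |R(x)|=1, x<0.
x=-0.86: |R|=0.3601
R=−1: 1+3/5x = −1+2/5x ⇒ -1/5x=2 ⇒ x=2/(-1/5)=-10.0000
Confirm numerically:
  x=-8.456: |R|=0.92954 <1
  x=-8.139: |R|=0.91254 <1
  x=-7.659: |R|=0.88478 <1
  x=-4.770: |R|=0.64030 <1
  x=-10.599: |R|=1.02286 >1
  x=-10.442: |R|=1.01708 >1
  x=-10.361: |R|=1.01403 >1
Interval (-10.0000, 0).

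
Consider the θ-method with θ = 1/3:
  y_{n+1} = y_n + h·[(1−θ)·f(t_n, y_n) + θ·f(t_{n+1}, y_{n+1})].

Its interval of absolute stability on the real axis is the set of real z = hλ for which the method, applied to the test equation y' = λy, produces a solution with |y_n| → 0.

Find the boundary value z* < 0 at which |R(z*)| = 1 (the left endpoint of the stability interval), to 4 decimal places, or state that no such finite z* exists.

On y'=λy, z=hλ:
  y_{n+1} = y_n + z·[2/3·y_n + 1/3·y_{n+1}] ⇒ (1 − 1/3z)y_{n+1} = (1 + 2/3z)y_n
  Hence R(z) = (1 + 2/3z)/(1 − 1/3z).

Need |R(x)|<1, x<0.
x=-0.71: |R|=0.4259
R=−1: 1+2/3x = −1+1/3x ⇒ -1/3x=2 ⇒ x=2/(-1/3)=-6.0000
Confirm numerically:
  x=-5.468: |R|=0.93718 <1
  x=-3.932: |R|=0.70167 <1
  x=-2.657: |R|=0.40905 <1
  x=-6.314: |R|=1.03371 >1
  x=-6.179: |R|=1.01950 >1
  x=-6.046: |R|=1.00509 >1
Stable set (-6.0000, 0).

z* = -6.0000.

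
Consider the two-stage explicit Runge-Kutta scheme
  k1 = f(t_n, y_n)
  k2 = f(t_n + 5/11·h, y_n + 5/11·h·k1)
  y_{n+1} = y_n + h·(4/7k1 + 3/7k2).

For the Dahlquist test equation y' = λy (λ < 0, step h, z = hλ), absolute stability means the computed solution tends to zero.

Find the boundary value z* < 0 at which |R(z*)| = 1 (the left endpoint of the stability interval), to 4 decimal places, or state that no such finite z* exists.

left endpoint -5.1333.

Test eqn y'=λy, z=hλ:
  k1=λy_n ⇒ h·k1=z·y_n;  k2=λ(1+5/11z)y_n ⇒ h·k2=z(1+5/11z)y_n
  y_{n+1}/y_n = 1 + 4/7z + 3/7z(1+5/11z) = 1 + z + 15/77z²
  so R(z) = 1 + z + 15/77z².

Find x<0 with |R(x)|<1.
x=-1.39: |R|=0.0136
R=1: x+15/77x²=0 ⇒ x=−77/15=-5.1333; min R=1−1/(4·15/77)=-0.2833>−1
Confirm numerically:
  x=-4.200: |R|=0.23636 <1
  x=-2.860: |R|=0.26657 <1
  x=-2.379: |R|=0.27647 <1
  x=-2.260: |R|=0.26501 <1
  x=-5.615: |R|=1.52686 >1
  x=-5.573: |R|=1.47732 >1
  x=-5.157: |R|=1.02378 >1
Stable set (-5.1333, 0).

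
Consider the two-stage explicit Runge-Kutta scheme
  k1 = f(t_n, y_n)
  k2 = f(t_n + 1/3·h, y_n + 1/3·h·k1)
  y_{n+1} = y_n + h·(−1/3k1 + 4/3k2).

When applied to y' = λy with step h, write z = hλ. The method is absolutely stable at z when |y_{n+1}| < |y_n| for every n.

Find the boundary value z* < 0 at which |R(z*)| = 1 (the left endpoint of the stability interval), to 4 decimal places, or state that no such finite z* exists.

With y'=λy (z=hλ):
  k1=λy_n ⇒ h·k1=z·y_n;  k2=λ(1+1/3z)y_n ⇒ h·k2=z(1+1/3z)y_n
  y_{n+1}/y_n = 1 − 1/3z + 4/3z(1+1/3z) = 1 + z + 4/9z²
  Hence R(z) = 1 + z + 4/9z².

Need |R(x)|<1, x<0.
x=-0.89: |R|=0.4620
R=1: x+4/9x²=0 ⇒ x=−9/4=-2.2500; min R=1−1/(4·4/9)=0.4375>−1
Confirm numerically:
  x=-2.147: |R|=0.90172 <1
  x=-1.923: |R|=0.72052 <1
  x=-1.914: |R|=0.71418 <1
  x=-2.779: |R|=1.65337 >1
  x=-2.408: |R|=1.16910 >1
So |R|<1 on (-2.2500, 0).

z* = -2.2500.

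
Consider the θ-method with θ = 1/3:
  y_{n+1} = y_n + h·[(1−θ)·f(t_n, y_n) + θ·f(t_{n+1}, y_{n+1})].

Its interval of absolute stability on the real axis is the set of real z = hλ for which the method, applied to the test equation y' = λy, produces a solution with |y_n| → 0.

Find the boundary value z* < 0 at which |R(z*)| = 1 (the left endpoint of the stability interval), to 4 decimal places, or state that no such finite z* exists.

z* = -6.0000.

Set f=λy, z=hλ:
  y_{n+1} = y_n + z·[2/3·y_n + 1/3·y_{n+1}] ⇒ (1 − 1/3z)y_{n+1} = (1 + 2/3z)y_n
  ⇒ R(z) = (1 + 2/3z)/(1 − 1/3z).

Solve |R(x)|<1 on ℝ⁻.
x=-1.73: |R|=0.0973
R=−1: 1+2/3x = −1+1/3x ⇒ -1/3x=2 ⇒ x=2/(-1/3)=-6.0000
Confirm numerically:
  x=-4.082: |R|=0.72917 <1
  x=-2.663: |R|=0.41074 <1
  x=-2.426: |R|=0.34132 <1
  x=-6.501: |R|=1.05273 >1
  x=-6.165: |R|=1.01800 >1
Stable set (-6.0000, 0).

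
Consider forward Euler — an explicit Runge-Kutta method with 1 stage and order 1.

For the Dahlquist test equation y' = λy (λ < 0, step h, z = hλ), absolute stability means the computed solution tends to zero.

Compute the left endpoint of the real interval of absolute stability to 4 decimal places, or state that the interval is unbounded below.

z* = -2.0000.

Set f=λy, z=hλ:
  order 1, 1-stage ⇒ R(z)=1+z
  (e.g. R(-1.16)=-0.16000, |R|=0.16000)

Boundary: |R(x)|=1, x<0.
x=-1.16: |R|=0.1600
|R(-2.23)|=1.2300 |R(-1.75)|=0.7500 |R(-0.87)|=0.1300
Bisect:
  x_lo=-2.5197 |R|=1.5197  x_hi=-0.0618 |R|=0.9382
  mid=-1.29079 |R|=0.29079 →hi
  mid=-1.90526 |R|=0.90526 →hi
  mid=-2.21250 |R|=1.21250 →lo
  mid=-2.05888 |R|=1.05888 →lo
  mid=-1.98207 |R|=0.98207 →hi
  mid=-2.02047 |R|=1.02047 →lo
  mid=-2.00127 |R|=1.00127 →lo
  mid=-1.99167 |R|=0.99167 →hi
  mid=-1.99647 |R|=0.99647 →hi
  ...
  [-2.00007,-1.99992] ⇒ x*=-2.0000
Stable set (-2.0000, 0).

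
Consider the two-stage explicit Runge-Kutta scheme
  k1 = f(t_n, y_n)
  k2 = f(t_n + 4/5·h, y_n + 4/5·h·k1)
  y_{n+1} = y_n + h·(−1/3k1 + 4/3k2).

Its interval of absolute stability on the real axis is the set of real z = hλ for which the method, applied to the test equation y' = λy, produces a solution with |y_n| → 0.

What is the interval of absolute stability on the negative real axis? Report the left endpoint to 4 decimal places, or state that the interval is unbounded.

On y'=λy, z=hλ:
  k1=λy_n ⇒ h·k1=z·y_n;  k2=λ(1+4/5z)y_n ⇒ h·k2=z(1+4/5z)y_n
  y_{n+1}/y_n = 1 − 1/3z + 4/3z(1+4/5z) = 1 + z + 16/15z²
  R(z) = 1 + z + 16/15z².

Find x<0 with |R(x)|<1.
x=-1.2: |R|=1.3360
R=1: x+16/15x²=0 ⇒ x=−15/16=-0.9375; min R=1−1/(4·16/15)=0.7656>−1
Confirm numerically:
  x=-0.627: |R|=0.79234 <1
  x=-0.493: |R|=0.76625 <1
  x=-0.490: |R|=0.76611 <1
  x=-1.281: |R|=1.46936 >1
  x=-1.170: |R|=1.29016 >1
  x=-1.012: |R|=1.08042 >1
Interval (-0.9375, 0).

(-0.9375, 0).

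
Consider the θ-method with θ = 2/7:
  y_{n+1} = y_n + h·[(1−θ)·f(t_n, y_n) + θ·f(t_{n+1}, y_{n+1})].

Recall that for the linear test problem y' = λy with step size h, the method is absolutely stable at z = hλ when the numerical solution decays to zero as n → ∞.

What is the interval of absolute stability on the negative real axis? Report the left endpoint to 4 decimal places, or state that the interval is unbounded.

Set f=λy, z=hλ:
  y_{n+1} = y_n + z·[5/7·y_n + 2/7·y_{n+1}] ⇒ (1 − 2/7z)y_{n+1} = (1 + 5/7z)y_n
  so R(z) = (1 + 5/7z)/(1 − 2/7z).

Solve |R(x)|<1 on ℝ⁻.
x=-1.13: |R|=0.1458
R=−1: 1+5/7x = −1+2/7x ⇒ -3/7x=2 ⇒ x=2/(-3/7)=-4.6667
Confirm numerically:
  x=-3.948: |R|=0.85526 <1
  x=-3.658: |R|=0.78863 <1
  x=-2.142: |R|=0.32878 <1
  x=-4.960: |R|=1.05201 >1
  x=-4.819: |R|=1.02747 >1
  x=-4.738: |R|=1.01299 >1
So |R|<1 on (-4.6667, 0).

z∈(-4.6667,0).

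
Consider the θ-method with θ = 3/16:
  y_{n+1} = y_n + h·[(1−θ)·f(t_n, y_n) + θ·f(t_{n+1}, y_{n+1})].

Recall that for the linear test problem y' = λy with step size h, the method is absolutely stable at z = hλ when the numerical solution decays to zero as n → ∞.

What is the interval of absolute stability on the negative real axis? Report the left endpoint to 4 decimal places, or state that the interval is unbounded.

Set f=λy, z=hλ:
  y_{n+1} = y_n + z·[13/16·y_n + 3/16·y_{n+1}] ⇒ (1 − 3/16z)y_{n+1} = (1 + 13/16z)y_n
  so R(z) = (1 + 13/16z)/(1 − 3/16z).

Need |R(x)|<1, x<0.
x=-1.31: |R|=0.0517
R=−1: 1+13/16x = −1+3/16x ⇒ -5/8x=2 ⇒ x=2/(-5/8)=-3.2000
Confirm numerically:
  x=-3.145: |R|=0.97838 <1
  x=-2.996: |R|=0.91836 <1
  x=-2.494: |R|=0.69934 <1
  x=-2.311: |R|=0.61235 <1
  x=-3.755: |R|=1.20356 >1
  x=-3.638: |R|=1.16274 >1
So |R|<1 on (-3.2000, 0).

(-3.2000, 0).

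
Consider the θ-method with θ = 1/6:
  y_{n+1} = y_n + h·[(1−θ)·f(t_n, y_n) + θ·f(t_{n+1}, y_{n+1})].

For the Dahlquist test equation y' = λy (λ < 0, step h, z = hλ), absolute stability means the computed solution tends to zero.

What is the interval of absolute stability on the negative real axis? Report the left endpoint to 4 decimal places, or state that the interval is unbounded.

On y'=λy, z=hλ:
  y_{n+1} = y_n + z·[5/6·y_n + 1/6·y_{n+1}] ⇒ (1 − 1/6z)y_{n+1} = (1 + 5/6z)y_n
  ⇒ R(z) = (1 + 5/6z)/(1 − 1/6z).

Find x<0 with |R(x)|<1.
x=-0.46: |R|=0.5728
R=−1: 1+5/6x = −1+1/6x ⇒ -2/3x=2 ⇒ x=2/(-2/3)=-3.0000
Confirm numerically:
  x=-2.699: |R|=0.86159 <1
  x=-2.117: |R|=0.56486 <1
  x=-1.722: |R|=0.33800 <1
  x=-3.580: |R|=1.24217 >1
  x=-3.361: |R|=1.15426 >1
So |R|<1 on (-3.0000, 0).

z∈(-3.0000,0).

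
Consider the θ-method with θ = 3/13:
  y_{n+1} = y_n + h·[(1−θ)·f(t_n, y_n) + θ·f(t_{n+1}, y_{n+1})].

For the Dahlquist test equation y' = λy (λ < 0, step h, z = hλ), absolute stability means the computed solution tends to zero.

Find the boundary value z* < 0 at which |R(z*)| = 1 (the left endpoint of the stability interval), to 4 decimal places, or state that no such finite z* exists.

On y'=λy, z=hλ:
  y_{n+1} = y_n + z·[10/13·y_n + 3/13·y_{n+1}] ⇒ (1 − 3/13z)y_{n+1} = (1 + 10/13z)y_n
  ⇒ R(z) = (1 + 10/13z)/(1 − 3/13z).

Boundary: |R(x)|=1, x<0.
x=-0.47: |R|=0.5760
R=−1: 1+10/13x = −1+3/13x ⇒ -7/13x=2 ⇒ x=2/(-7/13)=-3.7143
Confirm numerically:
  x=-3.262: |R|=0.86106 <1
  x=-2.305: |R|=0.50464 <1
  x=-2.104: |R|=0.41632 <1
  x=-4.134: |R|=1.11566 >1
  x=-3.895: |R|=1.05125 >1
So |R|<1 on (-3.7143, 0).

z* = -3.7143.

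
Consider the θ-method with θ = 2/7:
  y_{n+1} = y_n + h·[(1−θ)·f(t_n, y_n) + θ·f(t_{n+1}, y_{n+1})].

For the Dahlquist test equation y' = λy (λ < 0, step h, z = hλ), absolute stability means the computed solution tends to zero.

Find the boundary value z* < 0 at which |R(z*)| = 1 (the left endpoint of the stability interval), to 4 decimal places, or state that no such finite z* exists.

On y'=λy, z=hλ:
  y_{n+1} = y_n + z·[5/7·y_n + 2/7·y_{n+1}] ⇒ (1 − 2/7z)y_{n+1} = (1 + 5/7z)y_n
  Hence R(z) = (1 + 5/7z)/(1 − 2/7z).

Need |R(x)|<1, x<0.
x=-0.58: |R|=0.5025
R=−1: 1+5/7x = −1+2/7x ⇒ -3/7x=2 ⇒ x=2/(-3/7)=-4.6667
Confirm numerically:
  x=-4.617: |R|=0.99082 <1
  x=-4.043: |R|=0.87598 <1
  x=-3.805: |R|=0.82307 <1
  x=-2.965: |R|=0.60518 <1
  x=-5.247: |R|=1.09952 >1
  x=-5.022: |R|=1.06254 >1
So |R|<1 on (-4.6667, 0).

z* = -4.6667.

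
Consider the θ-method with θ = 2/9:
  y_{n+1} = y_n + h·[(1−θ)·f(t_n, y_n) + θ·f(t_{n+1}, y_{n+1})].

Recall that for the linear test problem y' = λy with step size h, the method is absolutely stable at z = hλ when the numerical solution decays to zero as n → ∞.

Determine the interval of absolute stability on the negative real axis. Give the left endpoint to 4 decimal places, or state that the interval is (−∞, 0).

z∈(-3.6000,0).

Set f=λy, z=hλ:
  y_{n+1} = y_n + z·[7/9·y_n + 2/9·y_{n+1}] ⇒ (1 − 2/9z)y_{n+1} = (1 + 7/9z)y_n
  R(z) = (1 + 7/9z)/(1 − 2/9z).

Solve |R(x)|<1 on ℝ⁻.
x=-0.79: |R|=0.3280
R=−1: 1+7/9x = −1+2/9x ⇒ -5/9x=2 ⇒ x=2/(-5/9)=-3.6000
Confirm numerically:
  x=-2.898: |R|=0.76277 <1
  x=-2.341: |R|=0.53991 <1
  x=-2.144: |R|=0.45214 <1
  x=-1.698: |R|=0.23282 <1
  x=-4.186: |R|=1.16866 >1
  x=-3.708: |R|=1.03289 >1
Interval (-3.6000, 0).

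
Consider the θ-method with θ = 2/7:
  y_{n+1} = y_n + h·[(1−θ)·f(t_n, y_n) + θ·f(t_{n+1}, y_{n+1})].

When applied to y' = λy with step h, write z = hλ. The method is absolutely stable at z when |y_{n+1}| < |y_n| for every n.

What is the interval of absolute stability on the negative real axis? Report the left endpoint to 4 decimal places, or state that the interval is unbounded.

Set f=λy, z=hλ:
  y_{n+1} = y_n + z·[5/7·y_n + 2/7·y_{n+1}] ⇒ (1 − 2/7z)y_{n+1} = (1 + 5/7z)y_n
  so R(z) = (1 + 5/7z)/(1 − 2/7z).

Find x<0 with |R(x)|<1.
x=-1.54: |R|=0.0694
R=−1: 1+5/7x = −1+2/7x ⇒ -3/7x=2 ⇒ x=2/(-3/7)=-4.6667
Confirm numerically:
  x=-4.378: |R|=0.94504 <1
  x=-4.355: |R|=0.94048 <1
  x=-4.258: |R|=0.92098 <1
  x=-5.178: |R|=1.08838 >1
  x=-5.135: |R|=1.08135 >1
  x=-4.808: |R|=1.02552 >1
Stable set (-4.6667, 0).

z∈(-4.6667,0).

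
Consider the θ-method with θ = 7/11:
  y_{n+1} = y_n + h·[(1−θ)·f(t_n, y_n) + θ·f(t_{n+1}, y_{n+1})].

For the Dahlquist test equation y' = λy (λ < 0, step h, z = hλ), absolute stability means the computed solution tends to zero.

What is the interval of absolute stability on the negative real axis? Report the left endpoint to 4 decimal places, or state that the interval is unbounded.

Set f=λy, z=hλ:
  y_{n+1} = y_n + z·[4/11·y_n + 7/11·y_{n+1}] ⇒ (1 − 7/11z)y_{n+1} = (1 + 4/11z)y_n
  Hence R(z) = (1 + 4/11z)/(1 − 7/11z).

Boundary: |R(x)|=1, x<0.
x=-1.34: |R|=0.2767
x=-2: |R|=0.1200
x=-10: |R|=0.3580
x=-100: |R|=0.5471
θ=7/11≥1/2 ⇒ |1+4/11x|<|1−7/11x| ∀x<0 ⇒ interval (−∞,0).

unbounded; (−∞, 0).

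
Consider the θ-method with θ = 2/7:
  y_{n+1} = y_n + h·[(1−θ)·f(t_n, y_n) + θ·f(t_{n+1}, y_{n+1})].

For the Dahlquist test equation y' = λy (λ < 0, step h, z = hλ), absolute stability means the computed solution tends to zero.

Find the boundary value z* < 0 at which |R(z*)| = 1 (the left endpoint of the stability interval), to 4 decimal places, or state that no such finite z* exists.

z* = -4.6667.

With y'=λy (z=hλ):
  y_{n+1} = y_n + z·[5/7·y_n + 2/7·y_{n+1}] ⇒ (1 − 2/7z)y_{n+1} = (1 + 5/7z)y_n
  so R(z) = (1 + 5/7z)/(1 − 2/7z).

Boundary: |R(x)|=1, x<0.
x=-0.82: |R|=0.3356
R=−1: 1+5/7x = −1+2/7x ⇒ -3/7x=2 ⇒ x=2/(-3/7)=-4.6667
Confirm numerically:
  x=-3.392: |R|=0.72258 <1
  x=-2.934: |R|=0.59605 <1
  x=-2.640: |R|=0.50489 <1
  x=-2.621: |R|=0.49869 <1
  x=-4.925: |R|=1.04599 >1
  x=-4.711: |R|=1.00810 >1
Interval (-4.6667, 0).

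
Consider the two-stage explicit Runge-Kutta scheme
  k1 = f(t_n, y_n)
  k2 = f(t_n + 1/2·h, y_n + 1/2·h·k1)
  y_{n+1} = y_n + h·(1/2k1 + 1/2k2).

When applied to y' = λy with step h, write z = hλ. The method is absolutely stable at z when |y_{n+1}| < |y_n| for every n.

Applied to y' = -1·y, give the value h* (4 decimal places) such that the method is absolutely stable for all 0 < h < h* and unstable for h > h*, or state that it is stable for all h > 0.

(-4.0000,0); λ=-1 ⇒ h* = (4)/1 = 4.0000.

Set f=λy, z=hλ:
  k1=λy_n ⇒ h·k1=z·y_n;  k2=λ(1+1/2z)y_n ⇒ h·k2=z(1+1/2z)y_n
  y_{n+1}/y_n = 1 + 1/2z + 1/2z(1+1/2z) = 1 + z + 1/4z²
  ⇒ R(z) = 1 + z + 1/4z².

Solve |R(x)|<1 on ℝ⁻.
x=-0.74: |R|=0.3969
R=1: x+1/4x²=0 ⇒ x=−4=-4.0000; min R=1−1/(4·1/4)=0.0000>−1
Confirm numerically:
  x=-3.945: |R|=0.94576 <1
  x=-2.971: |R|=0.23571 <1
  x=-1.860: |R|=0.00490 <1
  x=-1.856: |R|=0.00518 <1
  x=-4.565: |R|=1.64481 >1
  x=-4.541: |R|=1.61417 >1
  x=-4.506: |R|=1.57001 >1
Stable set (-4.0000, 0).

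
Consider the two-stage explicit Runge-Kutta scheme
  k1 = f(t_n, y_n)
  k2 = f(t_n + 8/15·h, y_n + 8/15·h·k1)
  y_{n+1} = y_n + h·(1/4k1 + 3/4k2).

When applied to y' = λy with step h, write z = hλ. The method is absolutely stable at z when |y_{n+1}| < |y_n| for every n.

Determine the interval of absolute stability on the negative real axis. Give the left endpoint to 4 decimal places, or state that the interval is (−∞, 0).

(-2.5000, 0).

Test eqn y'=λy, z=hλ:
  k1=λy_n ⇒ h·k1=z·y_n;  k2=λ(1+8/15z)y_n ⇒ h·k2=z(1+8/15z)y_n
  y_{n+1}/y_n = 1 + 1/4z + 3/4z(1+8/15z) = 1 + z + 2/5z²
  ⇒ R(z) = 1 + z + 2/5z².

Boundary: |R(x)|=1, x<0.
x=-0.92: |R|=0.4186
R=1: x+2/5x²=0 ⇒ x=−5/2=-2.5000; min R=1−1/(4·2/5)=0.3750>−1
Confirm numerically:
  x=-1.688: |R|=0.45174 <1
  x=-1.487: |R|=0.39747 <1
  x=-1.353: |R|=0.37924 <1
  x=-2.938: |R|=1.51474 >1
  x=-2.864: |R|=1.41700 >1
  x=-2.753: |R|=1.27860 >1
Stable set (-2.5000, 0).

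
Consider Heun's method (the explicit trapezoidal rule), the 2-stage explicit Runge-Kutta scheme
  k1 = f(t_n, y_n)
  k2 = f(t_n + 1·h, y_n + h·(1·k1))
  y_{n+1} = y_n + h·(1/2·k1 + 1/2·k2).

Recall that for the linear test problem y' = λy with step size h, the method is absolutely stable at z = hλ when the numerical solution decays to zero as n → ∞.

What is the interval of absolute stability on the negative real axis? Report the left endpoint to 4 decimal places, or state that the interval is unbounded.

On y'=λy, z=hλ:
  order 2, 2-stage ⇒ R(z)=1+z+z^2/2
  (e.g. R(-0.36)=0.70480, |R|=0.70480)

Solve |R(x)|<1 on ℝ⁻.
x=-0.36: |R|=0.7048
|R(-1.46)|=0.6058 |R(-1.4)|=0.5800 |R(-0.71)|=0.5421
Bisect:
  x_lo=-2.5372 |R|=1.6815  x_hi=-0.0522 |R|=0.9491
  mid=-1.29471 |R|=0.54343 →hi
  mid=-1.91596 |R|=0.91949 →hi
  mid=-2.22658 |R|=1.25225 →lo
  mid=-2.07127 |R|=1.07381 →lo
  mid=-1.99361 |R|=0.99363 →hi
  mid=-2.03244 |R|=1.03297 →lo
  mid=-2.01303 |R|=1.01311 →lo
  mid=-2.00332 |R|=1.00332 →lo
  mid=-1.99846 |R|=0.99847 →hi
  ...
  [-2.00013,-1.99998] ⇒ x*=-2.0000
Interval (-2.0000, 0).

(-2.0000, 0).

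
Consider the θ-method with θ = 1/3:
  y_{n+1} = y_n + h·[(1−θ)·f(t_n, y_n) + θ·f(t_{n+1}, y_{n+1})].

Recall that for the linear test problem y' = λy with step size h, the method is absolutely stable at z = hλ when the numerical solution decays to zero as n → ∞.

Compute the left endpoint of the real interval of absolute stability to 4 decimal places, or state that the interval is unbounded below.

z* = -6.0000.

Test eqn y'=λy, z=hλ:
  y_{n+1} = y_n + z·[2/3·y_n + 1/3·y_{n+1}] ⇒ (1 − 1/3z)y_{n+1} = (1 + 2/3z)y_n
  R(z) = (1 + 2/3z)/(1 − 1/3z).

Boundary: |R(x)|=1, x<0.
x=-0.45: |R|=0.6087
R=−1: 1+2/3x = −1+1/3x ⇒ -1/3x=2 ⇒ x=2/(-1/3)=-6.0000
Confirm numerically:
  x=-4.699: |R|=0.83102 <1
  x=-4.656: |R|=0.82445 <1
  x=-4.395: |R|=0.78296 <1
  x=-6.588: |R|=1.06133 >1
  x=-6.380: |R|=1.04051 >1
Interval (-6.0000, 0).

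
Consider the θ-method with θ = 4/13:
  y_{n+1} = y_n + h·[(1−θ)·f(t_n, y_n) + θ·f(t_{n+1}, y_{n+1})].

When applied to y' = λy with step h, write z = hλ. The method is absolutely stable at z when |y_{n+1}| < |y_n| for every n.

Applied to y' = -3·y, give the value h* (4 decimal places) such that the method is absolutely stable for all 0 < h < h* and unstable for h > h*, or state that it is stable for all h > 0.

With y'=λy (z=hλ):
  y_{n+1} = y_n + z·[9/13·y_n + 4/13·y_{n+1}] ⇒ (1 − 4/13z)y_{n+1} = (1 + 9/13z)y_n
  R(z) = (1 + 9/13z)/(1 − 4/13z).

Find x<0 with |R(x)|<1.
x=-1: |R|=0.2353
R=−1: 1+9/13x = −1+4/13x ⇒ -5/13x=2 ⇒ x=2/(-5/13)=-5.2000
Confirm numerically:
  x=-4.868: |R|=0.94888 <1
  x=-4.661: |R|=0.91483 <1
  x=-3.309: |R|=0.63962 <1
  x=-5.648: |R|=1.06294 >1
  x=-5.547: |R|=1.04931 >1
Stable set (-5.2000, 0).

(-5.2000,0); λ=-3 ⇒ h* = (26/5)/3 = 1.7333.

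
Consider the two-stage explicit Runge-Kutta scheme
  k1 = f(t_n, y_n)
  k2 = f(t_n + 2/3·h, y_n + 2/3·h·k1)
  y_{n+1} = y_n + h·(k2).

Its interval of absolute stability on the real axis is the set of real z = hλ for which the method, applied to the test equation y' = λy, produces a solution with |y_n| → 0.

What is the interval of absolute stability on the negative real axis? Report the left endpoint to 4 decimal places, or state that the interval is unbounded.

(-1.5000, 0).

With y'=λy (z=hλ):
  k1=λy_n ⇒ h·k1=z·y_n;  k2=λ(1+2/3z)y_n ⇒ h·k2=z(1+2/3z)y_n
  y_{n+1}/y_n = 1 + z(1+2/3z) = 1 + z + 2/3z²
  so R(z) = 1 + z + 2/3z².

Boundary: |R(x)|=1, x<0.
x=-0.84: |R|=0.6304
R=1: x+2/3x²=0 ⇒ x=−3/2=-1.5000; min R=1−1/(4·2/3)=0.6250>−1
Confirm numerically:
  x=-1.447: |R|=0.94887 <1
  x=-1.339: |R|=0.85628 <1
  x=-1.160: |R|=0.73707 <1
  x=-1.949: |R|=1.58340 >1
  x=-1.938: |R|=1.56590 >1
  x=-1.845: |R|=1.42435 >1
So |R|<1 on (-1.5000, 0).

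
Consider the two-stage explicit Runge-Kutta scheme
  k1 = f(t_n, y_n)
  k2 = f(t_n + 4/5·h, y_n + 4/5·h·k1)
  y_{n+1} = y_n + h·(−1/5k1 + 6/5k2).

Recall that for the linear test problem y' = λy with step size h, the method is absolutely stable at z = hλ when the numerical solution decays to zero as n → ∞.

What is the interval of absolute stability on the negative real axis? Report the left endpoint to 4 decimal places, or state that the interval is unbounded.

z∈(-1.0417,0).

Set f=λy, z=hλ:
  k1=λy_n ⇒ h·k1=z·y_n;  k2=λ(1+4/5z)y_n ⇒ h·k2=z(1+4/5z)y_n
  y_{n+1}/y_n = 1 − 1/5z + 6/5z(1+4/5z) = 1 + z + 24/25z²
  so R(z) = 1 + z + 24/25z².

Boundary: |R(x)|=1, x<0.
x=-0.46: |R|=0.7431
R=1: x+24/25x²=0 ⇒ x=−25/24=-1.0417; min R=1−1/(4·24/25)=0.7396>−1
Confirm numerically:
  x=-1.009: |R|=0.96836 <1
  x=-0.882: |R|=0.86481 <1
  x=-0.670: |R|=0.76094 <1
  x=-0.583: |R|=0.74329 <1
  x=-1.431: |R|=1.53485 >1
  x=-1.300: |R|=1.32240 >1
  x=-1.286: |R|=1.30164 >1
Interval (-1.0417, 0).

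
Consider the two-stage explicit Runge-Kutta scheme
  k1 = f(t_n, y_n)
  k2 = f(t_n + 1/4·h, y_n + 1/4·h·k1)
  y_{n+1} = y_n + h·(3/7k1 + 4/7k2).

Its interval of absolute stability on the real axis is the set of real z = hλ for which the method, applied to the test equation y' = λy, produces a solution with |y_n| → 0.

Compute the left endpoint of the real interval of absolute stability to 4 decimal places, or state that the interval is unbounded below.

On y'=λy, z=hλ:
  k1=λy_n ⇒ h·k1=z·y_n;  k2=λ(1+1/4z)y_n ⇒ h·k2=z(1+1/4z)y_n
  y_{n+1}/y_n = 1 + 3/7z + 4/7z(1+1/4z) = 1 + z + 1/7z²
  ⇒ R(z) = 1 + z + 1/7z².

Find x<0 with |R(x)|<1.
x=-0.52: |R|=0.5186
R=1: x+1/7x²=0 ⇒ x=−7=-7.0000; min R=1−1/(4·1/7)=-0.7500>−1
Confirm numerically:
  x=-6.233: |R|=0.31704 <1
  x=-4.030: |R|=0.70987 <1
  x=-2.841: |R|=0.68796 <1
  x=-7.571: |R|=1.61758 >1
  x=-7.380: |R|=1.40063 >1
  x=-7.232: |R|=1.23969 >1
So |R|<1 on (-7.0000, 0).

left endpoint -7.0000.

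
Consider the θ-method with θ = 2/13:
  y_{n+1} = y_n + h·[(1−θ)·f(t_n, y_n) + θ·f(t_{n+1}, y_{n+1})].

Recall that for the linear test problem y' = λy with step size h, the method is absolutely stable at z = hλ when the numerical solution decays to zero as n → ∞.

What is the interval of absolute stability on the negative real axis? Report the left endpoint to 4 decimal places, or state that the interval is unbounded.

(-2.8889, 0).

On y'=λy, z=hλ:
  y_{n+1} = y_n + z·[11/13·y_n + 2/13·y_{n+1}] ⇒ (1 − 2/13z)y_{n+1} = (1 + 11/13z)y_n
  ⇒ R(z) = (1 + 11/13z)/(1 − 2/13z).

Boundary: |R(x)|=1, x<0.
x=-1.64: |R|=0.3096
R=−1: 1+11/13x = −1+2/13x ⇒ -9/13x=2 ⇒ x=2/(-9/13)=-2.8889
Confirm numerically:
  x=-2.613: |R|=0.86377 <1
  x=-2.575: |R|=0.84435 <1
  x=-2.226: |R|=0.65815 <1
  x=-2.096: |R|=0.58492 <1
  x=-3.251: |R|=1.16711 >1
  x=-3.170: |R|=1.13082 >1
  x=-3.136: |R|=1.11540 >1
So |R|<1 on (-2.8889, 0).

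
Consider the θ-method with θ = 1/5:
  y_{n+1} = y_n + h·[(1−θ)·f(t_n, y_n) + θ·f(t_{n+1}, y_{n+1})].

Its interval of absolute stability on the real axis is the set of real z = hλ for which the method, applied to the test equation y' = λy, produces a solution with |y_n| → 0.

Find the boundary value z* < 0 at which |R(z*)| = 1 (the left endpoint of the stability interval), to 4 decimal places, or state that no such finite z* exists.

With y'=λy (z=hλ):
  y_{n+1} = y_n + z·[4/5·y_n + 1/5·y_{n+1}] ⇒ (1 − 1/5z)y_{n+1} = (1 + 4/5z)y_n
  ⇒ R(z) = (1 + 4/5z)/(1 − 1/5z).

Solve |R(x)|<1 on ℝ⁻.
x=-1.25: |R|=0.0000
R=−1: 1+4/5x = −1+1/5x ⇒ -3/5x=2 ⇒ x=2/(-3/5)=-3.3333
Confirm numerically:
  x=-2.553: |R|=0.69006 <1
  x=-1.976: |R|=0.41628 <1
  x=-1.917: |R|=0.38572 <1
  x=-1.634: |R|=0.23153 <1
  x=-3.865: |R|=1.17992 >1
  x=-3.792: |R|=1.15651 >1
Interval (-3.3333, 0).

z* = -3.3333.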